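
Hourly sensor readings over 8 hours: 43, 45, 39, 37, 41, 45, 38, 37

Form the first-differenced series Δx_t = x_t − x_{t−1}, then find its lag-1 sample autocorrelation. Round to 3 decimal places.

First differences Δx: 2, -6, -2, 4, 4, -7, -1
Mean of differences = -0.8571
Numerator Σ(Δx_t−Δx̄)(Δx_{t+1}−Δx̄) = -19.7347
Denominator Σ(Δx_t−Δx̄)² = 120.8571
r_1(Δx) = -19.7347 / 120.8571 = -0.163

-0.163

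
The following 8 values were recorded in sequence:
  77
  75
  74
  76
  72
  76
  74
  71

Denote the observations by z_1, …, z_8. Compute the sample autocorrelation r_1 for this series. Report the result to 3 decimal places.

-0.210

Mean z̄ = (77 + 75 + 74 + 76 + 72 + 76 + 74 + 71)/8 = 74.3750
Σ(z_t−z̄)(z_{t+1}−z̄) = (1.6406) + (-0.2344) + (-0.6094) + (-3.8594) + (-3.8594) + (-0.6094) + (1.2656) = -6.2656
Denominator Σ(z_t−z̄)² = 29.8750
r_1 = -6.2656 / 29.8750 = -0.210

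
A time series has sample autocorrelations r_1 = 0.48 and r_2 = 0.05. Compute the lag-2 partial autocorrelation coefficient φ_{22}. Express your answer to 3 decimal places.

φ_{22} = (r_2 − r_1²) / (1 − r_1²)
r_1² = (0.48)² = 0.2304
Numerator = 0.05 − 0.2304 = -0.1804; denominator = 1 − 0.2304 = 0.7696
φ_{22} = -0.1804 / 0.7696 = -0.234

-0.234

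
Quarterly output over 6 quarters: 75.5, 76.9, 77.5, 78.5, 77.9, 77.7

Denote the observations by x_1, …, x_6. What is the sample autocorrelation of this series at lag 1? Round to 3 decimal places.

Mean x̄ = (75.5 + 76.9 + 77.5 + 78.5 + 77.9 + 77.7)/6 = 77.3333
Deviations from mean: -1.8333, -0.4333, 0.1667, 1.1667, 0.5667, 0.3667
Σ(x_t−x̄)(x_{t+1}−x̄) = (0.7944) + (-0.0722) + (0.1944) + (0.6611) + (0.2078) = 1.7856
Denominator Σ(x_t−x̄)² = 5.3933
r_1 = 1.7856 / 5.3933 = 0.331

0.331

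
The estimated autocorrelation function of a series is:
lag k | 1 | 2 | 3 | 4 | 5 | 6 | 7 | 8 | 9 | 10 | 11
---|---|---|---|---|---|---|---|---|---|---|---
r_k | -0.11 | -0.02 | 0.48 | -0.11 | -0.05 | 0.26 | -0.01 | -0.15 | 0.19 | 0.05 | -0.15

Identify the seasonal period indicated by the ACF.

3

The largest autocorrelation is r_3 = 0.48, with weaker echoes at lags 6 (0.26) and 9 (0.19); the remaining lags stay at or below 0.05.
The dominant spike at lag 3 indicates a seasonal period of 3.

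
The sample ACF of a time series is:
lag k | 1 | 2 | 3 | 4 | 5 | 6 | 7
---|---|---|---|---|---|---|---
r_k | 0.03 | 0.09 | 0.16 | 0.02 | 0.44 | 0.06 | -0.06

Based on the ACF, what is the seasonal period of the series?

5

The largest autocorrelation is r_5 = 0.44; the remaining lags stay at or below 0.16.
The dominant spike at lag 5 indicates a seasonal period of 5.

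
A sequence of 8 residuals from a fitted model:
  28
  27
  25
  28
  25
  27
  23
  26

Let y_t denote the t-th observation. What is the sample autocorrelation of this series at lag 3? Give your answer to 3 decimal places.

-0.200

Mean ȳ = (28 + 27 + 25 + 28 + 25 + 27 + 23 + 26)/8 = 26.1250
Numerator Σ_{t=1}^{5}(y_t−ȳ)(y_{t+3}−ȳ) = -4.1719
Denominator Σ(y_t−ȳ)² = 20.8750
r_3 = -4.1719 / 20.8750 = -0.200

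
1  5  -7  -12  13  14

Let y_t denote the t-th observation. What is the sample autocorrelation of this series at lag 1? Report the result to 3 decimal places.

Mean ȳ = (1 + 5 − 7 − 12 + 13 + 14)/6 = 2.3333
Σ(y_t−ȳ)(y_{t+1}−ȳ) = (-3.5556) + (-24.8889) + (133.7778) + (-152.8889) + (124.4444) = 76.8889
Denominator Σ(y_t−ȳ)² = 551.3333
r_1 = 76.8889 / 551.3333 = 0.139

0.139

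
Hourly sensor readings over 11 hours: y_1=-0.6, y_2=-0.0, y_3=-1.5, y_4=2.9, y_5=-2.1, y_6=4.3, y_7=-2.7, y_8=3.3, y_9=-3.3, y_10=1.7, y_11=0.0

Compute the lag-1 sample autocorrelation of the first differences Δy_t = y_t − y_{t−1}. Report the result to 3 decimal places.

First differences Δy: 0.6, -1.5, 4.4, -5.0, 6.4, -7.0, 6.0, -6.6, 5.0, -1.7
Mean of differences = 0.0600
Numerator Σ(Δy_t−Δȳ)(Δy_{t+1}−Δȳ) = -229.5056
Denominator Σ(Δy_t−Δȳ)² = 244.3440
r_1(Δy) = -229.5056 / 244.3440 = -0.939

-0.939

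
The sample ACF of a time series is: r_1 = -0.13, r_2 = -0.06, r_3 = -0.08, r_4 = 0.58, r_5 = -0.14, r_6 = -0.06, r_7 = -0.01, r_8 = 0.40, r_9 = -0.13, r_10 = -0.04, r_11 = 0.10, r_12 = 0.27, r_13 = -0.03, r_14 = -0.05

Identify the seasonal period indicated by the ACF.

The largest autocorrelation is r_4 = 0.58, with weaker echoes at lags 8 (0.40) and 12 (0.27); the remaining lags stay at or below 0.10.
The dominant spike at lag 4 indicates a seasonal period of 4.

4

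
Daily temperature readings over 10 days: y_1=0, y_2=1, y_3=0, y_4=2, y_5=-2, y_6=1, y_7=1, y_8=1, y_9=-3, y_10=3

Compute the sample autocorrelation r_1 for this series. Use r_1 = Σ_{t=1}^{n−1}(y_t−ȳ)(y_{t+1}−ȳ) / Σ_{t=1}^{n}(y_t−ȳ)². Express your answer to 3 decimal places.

Mean ȳ = (0 + 1 + 0 + 2 − 2 + 1 + 1 + 1 − 3 + 3)/10 = 0.4000
Numerator Σ_{t=1}^{9}(y_t−ȳ)(y_{t+1}−ȳ) = -16.5600
Denominator Σ(y_t−ȳ)² = 28.4000
r_1 = -16.5600 / 28.4000 = -0.583

-0.583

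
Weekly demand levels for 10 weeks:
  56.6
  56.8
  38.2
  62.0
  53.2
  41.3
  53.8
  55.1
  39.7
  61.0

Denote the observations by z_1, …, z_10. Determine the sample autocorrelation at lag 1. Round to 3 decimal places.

-0.502

Mean z̄ = (56.6 + 56.8 + 38.2 + 62.0 + 53.2 + 41.3 + 53.8 + 55.1 + 39.7 + 61.0)/10 = 51.7700
Numerator Σ_{t=1}^{9}(z_t−z̄)(z_{t+1}−z̄) = -349.2199
Denominator Σ(z_t−z̄)² = 695.1810
r_1 = -349.2199 / 695.1810 = -0.502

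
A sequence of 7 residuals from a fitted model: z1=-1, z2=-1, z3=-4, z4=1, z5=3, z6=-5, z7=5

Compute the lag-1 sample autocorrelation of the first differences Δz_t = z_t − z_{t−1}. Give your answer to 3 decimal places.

-0.500

First differences Δz: 0, -3, 5, 2, -8, 10
Mean of differences = 1.0000
Numerator Σ(Δz_t−Δz̄)(Δz_{t+1}−Δz̄) = -98.0000
Denominator Σ(Δz_t−Δz̄)² = 196.0000
r_1(Δz) = -98.0000 / 196.0000 = -0.500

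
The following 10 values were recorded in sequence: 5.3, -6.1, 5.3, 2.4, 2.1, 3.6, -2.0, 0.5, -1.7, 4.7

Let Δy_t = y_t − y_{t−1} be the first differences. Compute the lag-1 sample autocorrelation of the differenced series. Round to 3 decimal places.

First differences Δy: -11.4, 11.4, -2.9, -0.3, 1.5, -5.6, 2.5, -2.2, 6.4
Mean of differences = -0.0667
Numerator Σ(Δy_t−Δȳ)(Δy_{t+1}−Δȳ) = -204.2911
Denominator Σ(Δy_t−Δȳ)² = 354.0400
r_1(Δy) = -204.2911 / 354.0400 = -0.577

-0.577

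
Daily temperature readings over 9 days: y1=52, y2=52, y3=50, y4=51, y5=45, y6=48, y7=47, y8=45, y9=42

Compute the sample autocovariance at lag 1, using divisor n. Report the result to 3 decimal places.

Mean ȳ = (52 + 52 + 50 + 51 + 45 + 48 + 47 + 45 + 42)/9 = 48.0000
Σ_{t=1}^{8}(y_t−ȳ)(y_{t+1}−ȳ) = 42.0000
γ_1 = 42.0000 / 9 = 4.667

4.667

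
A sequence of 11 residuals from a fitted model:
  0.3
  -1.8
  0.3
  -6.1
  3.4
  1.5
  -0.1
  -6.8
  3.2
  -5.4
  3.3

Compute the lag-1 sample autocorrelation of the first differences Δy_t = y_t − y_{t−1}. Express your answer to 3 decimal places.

First differences Δy: -2.1, 2.1, -6.4, 9.5, -1.9, -1.6, -6.7, 10.0, -8.6, 8.7
Mean of differences = 0.3000
Numerator Σ(Δy_t−Δȳ)(Δy_{t+1}−Δȳ) = -309.7700
Denominator Σ(Δy_t−Δȳ)² = 439.8400
r_1(Δy) = -309.7700 / 439.8400 = -0.704

-0.704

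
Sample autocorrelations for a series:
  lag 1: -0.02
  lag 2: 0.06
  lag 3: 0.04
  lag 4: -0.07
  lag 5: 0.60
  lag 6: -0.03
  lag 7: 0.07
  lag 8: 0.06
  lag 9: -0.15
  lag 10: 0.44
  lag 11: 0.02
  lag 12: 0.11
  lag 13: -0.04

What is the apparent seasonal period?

The largest autocorrelation is r_5 = 0.60, with a weaker echo at lag 10 (0.44); the remaining lags stay at or below 0.11.
The dominant spike at lag 5 indicates a seasonal period of 5.

5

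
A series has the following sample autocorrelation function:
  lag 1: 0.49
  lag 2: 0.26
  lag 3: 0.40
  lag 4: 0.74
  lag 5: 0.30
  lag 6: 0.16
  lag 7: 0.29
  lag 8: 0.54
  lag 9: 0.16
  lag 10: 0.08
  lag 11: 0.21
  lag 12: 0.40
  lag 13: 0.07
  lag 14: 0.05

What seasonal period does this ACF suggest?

4

The largest autocorrelation is r_4 = 0.74, with a weaker echo at lag 8 (0.54); the remaining lags stay at or below 0.49. The elevated value at lag 1 (0.49), dropping to 0.26 at lag 2, reflects decaying short-term dependence rather than seasonality.
The dominant spike at lag 4 indicates a seasonal period of 4.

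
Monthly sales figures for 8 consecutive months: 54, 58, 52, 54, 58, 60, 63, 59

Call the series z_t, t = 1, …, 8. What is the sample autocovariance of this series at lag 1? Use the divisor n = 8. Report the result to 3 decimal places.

4.523

Mean z̄ = (54 + 58 + 52 + 54 + 58 + 60 + 63 + 59)/8 = 57.2500
Σ_{t=1}^{7}(z_t−z̄)(z_{t+1}−z̄) = 36.1875
γ_1 = 36.1875 / 8 = 4.523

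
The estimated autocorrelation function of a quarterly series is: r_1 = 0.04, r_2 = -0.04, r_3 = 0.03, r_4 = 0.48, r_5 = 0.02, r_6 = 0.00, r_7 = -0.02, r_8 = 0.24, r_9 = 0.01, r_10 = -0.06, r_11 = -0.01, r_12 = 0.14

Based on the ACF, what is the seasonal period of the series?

4

The largest autocorrelation is r_4 = 0.48, with a weaker echo at lag 8 (0.24); the remaining lags stay at or below 0.14.
The dominant spike at lag 4 indicates a seasonal period of 4.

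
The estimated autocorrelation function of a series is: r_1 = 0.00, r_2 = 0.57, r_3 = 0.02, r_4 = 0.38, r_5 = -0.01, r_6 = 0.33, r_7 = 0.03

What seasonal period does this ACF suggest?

2

The largest autocorrelation is r_2 = 0.57, with weaker echoes at lags 4 (0.38) and 6 (0.33); the remaining lags stay at or below 0.03.
The dominant spike at lag 2 indicates a seasonal period of 2.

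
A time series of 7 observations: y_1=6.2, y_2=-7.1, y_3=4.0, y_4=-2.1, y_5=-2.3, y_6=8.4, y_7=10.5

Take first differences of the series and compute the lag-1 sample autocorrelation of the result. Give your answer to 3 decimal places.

First differences Δy: -13.3, 11.1, -6.1, -0.2, 10.7, 2.1
Mean of differences = 0.7167
Numerator Σ(Δy_t−Δȳ)(Δy_{t+1}−Δȳ) = -205.4119
Denominator Σ(Δy_t−Δȳ)² = 453.1683
r_1(Δy) = -205.4119 / 453.1683 = -0.453

-0.453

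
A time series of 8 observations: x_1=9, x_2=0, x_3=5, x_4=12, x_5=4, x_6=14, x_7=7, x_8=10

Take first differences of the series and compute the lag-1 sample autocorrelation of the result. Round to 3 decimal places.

First differences Δx: -9, 5, 7, -8, 10, -7, 3
Mean of differences = 0.1429
Numerator Σ(Δx_t−Δx̄)(Δx_{t+1}−Δx̄) = -238.0204
Denominator Σ(Δx_t−Δx̄)² = 376.8571
r_1(Δx) = -238.0204 / 376.8571 = -0.632

-0.632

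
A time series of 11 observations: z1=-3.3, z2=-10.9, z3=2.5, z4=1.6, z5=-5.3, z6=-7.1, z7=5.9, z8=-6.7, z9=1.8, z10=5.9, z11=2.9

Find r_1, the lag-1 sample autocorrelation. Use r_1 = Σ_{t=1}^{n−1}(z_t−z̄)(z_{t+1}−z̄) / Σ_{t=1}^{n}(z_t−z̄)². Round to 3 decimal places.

Mean z̄ = (-3.3 − 10.9 + 2.5 + 1.6 − 5.3 − 7.1 + 5.9 − 6.7 + 1.8 + 5.9 + 2.9)/11 = -1.1545
Numerator Σ_{t=1}^{10}(z_t−z̄)(z_{t+1}−z̄) = -39.4139
Denominator Σ(z_t−z̄)² = 328.5073
r_1 = -39.4139 / 328.5073 = -0.120

-0.120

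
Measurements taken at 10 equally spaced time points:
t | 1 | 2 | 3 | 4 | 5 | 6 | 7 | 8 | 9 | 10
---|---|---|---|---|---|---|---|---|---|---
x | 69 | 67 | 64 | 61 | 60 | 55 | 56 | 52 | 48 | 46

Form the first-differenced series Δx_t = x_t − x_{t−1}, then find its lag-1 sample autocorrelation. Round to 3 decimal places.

First differences Δx: -2, -3, -3, -1, -5, 1, -4, -4, -2
Mean of differences = -2.5556
Numerator Σ(Δx_t−Δx̄)(Δx_{t+1}−Δx̄) = -17.0864
Denominator Σ(Δx_t−Δx̄)² = 26.2222
r_1(Δx) = -17.0864 / 26.2222 = -0.652

-0.652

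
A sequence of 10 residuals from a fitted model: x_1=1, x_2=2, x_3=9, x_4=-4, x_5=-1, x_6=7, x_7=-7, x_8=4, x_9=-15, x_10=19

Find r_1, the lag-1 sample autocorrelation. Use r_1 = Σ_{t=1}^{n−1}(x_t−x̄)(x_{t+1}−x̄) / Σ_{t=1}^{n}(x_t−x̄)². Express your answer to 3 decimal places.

-0.558

Mean x̄ = (1 + 2 + 9 − 4 − 1 + 7 − 7 + 4 − 15 + 19)/10 = 1.5000
Numerator Σ_{t=1}^{9}(x_t−x̄)(x_{t+1}−x̄) = -435.7500
Denominator Σ(x_t−x̄)² = 780.5000
r_1 = -435.7500 / 780.5000 = -0.558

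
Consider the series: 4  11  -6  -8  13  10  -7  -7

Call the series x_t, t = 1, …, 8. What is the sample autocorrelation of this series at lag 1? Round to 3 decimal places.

0.022

Mean x̄ = (4 + 11 − 6 − 8 + 13 + 10 − 7 − 7)/8 = 1.2500
Σ(x_t−x̄)(x_{t+1}−x̄) = (26.8125) + (-70.6875) + (67.0625) + (-108.6875) + (102.8125) + (-72.1875) + (68.0625) = 13.1875
Denominator Σ(x_t−x̄)² = 591.5000
r_1 = 13.1875 / 591.5000 = 0.022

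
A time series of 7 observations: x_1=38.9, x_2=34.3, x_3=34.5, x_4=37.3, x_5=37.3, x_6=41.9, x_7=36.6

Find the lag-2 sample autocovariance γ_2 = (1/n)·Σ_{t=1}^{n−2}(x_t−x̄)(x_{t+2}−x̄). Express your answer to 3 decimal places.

-0.658

Mean x̄ = (38.9 + 34.3 + 34.5 + 37.3 + 37.3 + 41.9 + 36.6)/7 = 37.2571
Deviations: 1.6429, -2.9571, -2.7571, 0.0429, 0.0429, 4.6429, -0.6571
Σ_{t=1}^{5}(x_t−x̄)(x_{t+2}−x̄) = -4.6037
γ_2 = -4.6037 / 7 = -0.658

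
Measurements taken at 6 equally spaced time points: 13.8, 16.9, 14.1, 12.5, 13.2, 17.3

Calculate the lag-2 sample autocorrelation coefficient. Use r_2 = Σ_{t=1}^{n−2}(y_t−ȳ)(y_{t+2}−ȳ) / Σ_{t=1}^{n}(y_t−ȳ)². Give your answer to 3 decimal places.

Mean ȳ = (13.8 + 16.9 + 14.1 + 12.5 + 13.2 + 17.3)/6 = 14.6333
Deviations from mean: -0.8333, 2.2667, -0.5333, -2.1333, -1.4333, 2.6667
Numerator Σ_{t=1}^{4}(y_t−ȳ)(y_{t+2}−ȳ) = -9.3156
Denominator Σ(y_t−ȳ)² = 19.8333
r_2 = -9.3156 / 19.8333 = -0.470

-0.470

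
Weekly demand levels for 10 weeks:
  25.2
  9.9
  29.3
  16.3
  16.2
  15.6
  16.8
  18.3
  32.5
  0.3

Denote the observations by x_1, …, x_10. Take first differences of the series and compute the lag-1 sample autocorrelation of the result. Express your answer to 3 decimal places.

First differences Δx: -15.3, 19.4, -13.0, -0.1, -0.6, 1.2, 1.5, 14.2, -32.2
Mean of differences = -2.7667
Numerator Σ(Δx_t−Δx̄)(Δx_{t+1}−Δx̄) = -927.6478
Denominator Σ(Δx_t−Δx̄)² = 1953.1000
r_1(Δx) = -927.6478 / 1953.1000 = -0.475

-0.475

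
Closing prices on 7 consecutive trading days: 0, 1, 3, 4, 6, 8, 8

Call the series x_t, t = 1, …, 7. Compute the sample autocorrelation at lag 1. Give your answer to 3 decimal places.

Mean x̄ = (0 + 1 + 3 + 4 + 6 + 8 + 8)/7 = 4.2857
Deviations from mean: -4.2857, -3.2857, -1.2857, -0.2857, 1.7143, 3.7143, 3.7143
Numerator Σ_{t=1}^{6}(x_t−x̄)(x_{t+1}−x̄) = 38.3469
Denominator Σ(x_t−x̄)² = 61.4286
r_1 = 38.3469 / 61.4286 = 0.624

0.624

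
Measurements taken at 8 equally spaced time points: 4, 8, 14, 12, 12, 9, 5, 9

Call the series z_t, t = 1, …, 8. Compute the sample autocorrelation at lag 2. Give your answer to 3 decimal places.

Mean z̄ = (4 + 8 + 14 + 12 + 12 + 9 + 5 + 9)/8 = 9.1250
Deviations from mean: -5.1250, -1.1250, 4.8750, 2.8750, 2.8750, -0.1250, -4.1250, -0.1250
Numerator Σ_{t=1}^{6}(z_t−z̄)(z_{t+2}−z̄) = -26.4063
Denominator Σ(z_t−z̄)² = 84.8750
r_2 = -26.4063 / 84.8750 = -0.311

-0.311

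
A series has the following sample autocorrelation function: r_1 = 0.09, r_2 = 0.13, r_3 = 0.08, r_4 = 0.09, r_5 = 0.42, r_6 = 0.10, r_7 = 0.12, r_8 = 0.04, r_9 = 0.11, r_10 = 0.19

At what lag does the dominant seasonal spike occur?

5

The largest autocorrelation is r_5 = 0.42, with a weaker echo at lag 10 (0.19); the remaining lags stay at or below 0.13.
The dominant spike at lag 5 indicates a seasonal period of 5.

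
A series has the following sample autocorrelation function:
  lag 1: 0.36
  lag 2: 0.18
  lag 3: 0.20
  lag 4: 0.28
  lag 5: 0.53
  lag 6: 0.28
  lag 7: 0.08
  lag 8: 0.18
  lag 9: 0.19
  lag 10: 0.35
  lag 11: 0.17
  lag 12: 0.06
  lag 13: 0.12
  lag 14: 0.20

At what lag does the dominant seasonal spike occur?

5

The largest autocorrelation is r_5 = 0.53; the remaining lags stay at or below 0.36. The elevated value at lag 1 (0.36), dropping to 0.18 at lag 2, reflects decaying short-term dependence rather than seasonality.
The dominant spike at lag 5 indicates a seasonal period of 5.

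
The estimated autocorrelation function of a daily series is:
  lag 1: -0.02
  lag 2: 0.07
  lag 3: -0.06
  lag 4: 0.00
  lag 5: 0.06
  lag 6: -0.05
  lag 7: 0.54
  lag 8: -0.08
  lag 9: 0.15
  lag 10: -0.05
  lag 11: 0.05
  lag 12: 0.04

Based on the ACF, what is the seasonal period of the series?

7

The largest autocorrelation is r_7 = 0.54; the remaining lags stay at or below 0.15.
The dominant spike at lag 7 indicates a seasonal period of 7.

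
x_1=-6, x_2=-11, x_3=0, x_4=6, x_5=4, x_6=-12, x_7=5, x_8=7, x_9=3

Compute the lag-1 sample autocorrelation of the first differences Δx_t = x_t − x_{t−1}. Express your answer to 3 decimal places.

First differences Δx: -5, 11, 6, -2, -16, 17, 2, -4
Mean of differences = 1.1250
Numerator Σ(Δx_t−Δx̄)(Δx_{t+1}−Δx̄) = -236.5156
Denominator Σ(Δx_t−Δx̄)² = 740.8750
r_1(Δx) = -236.5156 / 740.8750 = -0.319

-0.319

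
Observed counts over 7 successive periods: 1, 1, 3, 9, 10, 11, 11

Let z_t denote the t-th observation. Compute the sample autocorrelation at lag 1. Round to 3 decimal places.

0.648

Mean z̄ = (1 + 1 + 3 + 9 + 10 + 11 + 11)/7 = 6.5714
Σ(z_t−z̄)(z_{t+1}−z̄) = (31.0408) + (19.8980) + (-8.6735) + (8.3265) + (15.1837) + (19.6122) = 85.3878
Denominator Σ(z_t−z̄)² = 131.7143
r_1 = 85.3878 / 131.7143 = 0.648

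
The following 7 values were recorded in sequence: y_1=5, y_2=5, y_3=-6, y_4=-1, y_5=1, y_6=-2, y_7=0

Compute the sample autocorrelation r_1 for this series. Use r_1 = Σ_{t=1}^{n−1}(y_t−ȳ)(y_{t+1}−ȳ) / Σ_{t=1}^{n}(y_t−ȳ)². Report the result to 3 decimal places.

Mean ȳ = (5 + 5 − 6 − 1 + 1 − 2 + 0)/7 = 0.2857
Deviations from mean: 4.7143, 4.7143, -6.2857, -1.2857, 0.7143, -2.2857, -0.2857
Numerator Σ_{t=1}^{6}(y_t−ȳ)(y_{t+1}−ȳ) = -1.2245
Denominator Σ(y_t−ȳ)² = 91.4286
r_1 = -1.2245 / 91.4286 = -0.013

-0.013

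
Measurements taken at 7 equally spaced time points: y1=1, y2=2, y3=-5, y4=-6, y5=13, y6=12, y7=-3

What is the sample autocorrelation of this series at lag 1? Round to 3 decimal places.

Mean ȳ = (1 + 2 − 5 − 6 + 13 + 12 − 3)/7 = 2.0000
Deviations from mean: -1.0000, 0.0000, -7.0000, -8.0000, 11.0000, 10.0000, -5.0000
Σ(y_t−ȳ)(y_{t+1}−ȳ) = (0.0000) + (0.0000) + (56.0000) + (-88.0000) + (110.0000) + (-50.0000) = 28.0000
Denominator Σ(y_t−ȳ)² = 360.0000
r_1 = 28.0000 / 360.0000 = 0.078

0.078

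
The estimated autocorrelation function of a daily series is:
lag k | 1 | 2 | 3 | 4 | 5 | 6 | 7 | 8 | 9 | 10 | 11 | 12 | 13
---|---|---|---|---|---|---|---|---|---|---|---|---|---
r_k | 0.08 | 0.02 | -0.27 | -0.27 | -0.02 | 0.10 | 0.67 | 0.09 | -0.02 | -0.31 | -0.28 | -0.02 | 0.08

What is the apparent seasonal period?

The largest autocorrelation is r_7 = 0.67; the remaining lags stay at or below 0.10.
The dominant spike at lag 7 indicates a seasonal period of 7.

7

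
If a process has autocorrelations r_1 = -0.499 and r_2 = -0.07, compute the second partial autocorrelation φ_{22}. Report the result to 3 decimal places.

φ_{22} = (r_2 − r_1²) / (1 − r_1²)
r_1² = (-0.499)² = 0.249001
Numerator = -0.07 − 0.2490 = -0.3190; denominator = 1 − 0.2490 = 0.7510
φ_{22} = -0.3190 / 0.7510 = -0.425

-0.425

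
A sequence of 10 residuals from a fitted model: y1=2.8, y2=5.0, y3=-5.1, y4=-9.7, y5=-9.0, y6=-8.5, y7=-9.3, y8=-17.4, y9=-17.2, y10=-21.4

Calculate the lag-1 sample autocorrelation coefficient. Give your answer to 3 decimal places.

Mean ȳ = (2.8 + 5.0 − 5.1 − 9.7 − 9.0 − 8.5 − 9.3 − 17.4 − 17.2 − 21.4)/10 = -8.9800
Numerator Σ_{t=1}^{9}(y_t−ȳ)(y_{t+1}−ȳ) = 389.9836
Denominator Σ(y_t−ȳ)² = 642.8360
r_1 = 389.9836 / 642.8360 = 0.607

0.607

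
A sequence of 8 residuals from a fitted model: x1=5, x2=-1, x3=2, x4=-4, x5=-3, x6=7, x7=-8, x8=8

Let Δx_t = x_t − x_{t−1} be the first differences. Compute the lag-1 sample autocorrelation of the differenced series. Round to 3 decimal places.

-0.633

First differences Δx: -6, 3, -6, 1, 10, -15, 16
Mean of differences = 0.4286
Numerator Σ(Δx_t−Δx̄)(Δx_{t+1}−Δx̄) = -419.1837
Denominator Σ(Δx_t−Δx̄)² = 661.7143
r_1(Δx) = -419.1837 / 661.7143 = -0.633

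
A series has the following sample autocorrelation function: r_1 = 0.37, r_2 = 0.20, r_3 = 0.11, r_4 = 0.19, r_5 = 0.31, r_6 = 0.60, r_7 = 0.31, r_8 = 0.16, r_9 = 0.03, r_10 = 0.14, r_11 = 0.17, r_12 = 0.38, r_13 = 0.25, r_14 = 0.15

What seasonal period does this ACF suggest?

The largest autocorrelation is r_6 = 0.60, with a weaker echo at lag 12 (0.38); the remaining lags stay at or below 0.37. The elevated value at lag 1 (0.37), dropping to 0.20 at lag 2, reflects decaying short-term dependence rather than seasonality.
The dominant spike at lag 6 indicates a seasonal period of 6.

6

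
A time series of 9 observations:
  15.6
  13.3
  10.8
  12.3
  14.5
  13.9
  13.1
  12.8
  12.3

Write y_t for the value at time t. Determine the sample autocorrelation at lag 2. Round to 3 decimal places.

-0.642

Mean ȳ = (15.6 + 13.3 + 10.8 + 12.3 + 14.5 + 13.9 + 13.1 + 12.8 + 12.3)/9 = 13.1778
Numerator Σ_{t=1}^{7}(y_t−ȳ)(y_{t+2}−ȳ) = -9.9521
Denominator Σ(y_t−ȳ)² = 15.4956
r_2 = -9.9521 / 15.4956 = -0.642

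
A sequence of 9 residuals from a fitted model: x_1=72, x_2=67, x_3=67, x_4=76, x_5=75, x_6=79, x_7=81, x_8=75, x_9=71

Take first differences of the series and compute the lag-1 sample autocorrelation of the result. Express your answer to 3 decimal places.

0.045

First differences Δx: -5, 0, 9, -1, 4, 2, -6, -4
Mean of differences = -0.1250
Numerator Σ(Δx_t−Δx̄)(Δx_{t+1}−Δx̄) = 7.9844
Denominator Σ(Δx_t−Δx̄)² = 178.8750
r_1(Δx) = 7.9844 / 178.8750 = 0.045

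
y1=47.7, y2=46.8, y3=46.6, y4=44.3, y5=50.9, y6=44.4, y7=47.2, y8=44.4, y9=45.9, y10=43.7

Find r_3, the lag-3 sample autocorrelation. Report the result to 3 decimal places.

-0.309

Mean ȳ = (47.7 + 46.8 + 46.6 + 44.3 + 50.9 + 44.4 + 47.2 + 44.4 + 45.9 + 43.7)/10 = 46.1900
Numerator Σ_{t=1}^{7}(y_t−ȳ)(y_{t+3}−ȳ) = -13.0503
Denominator Σ(y_t−ȳ)² = 42.2890
r_3 = -13.0503 / 42.2890 = -0.309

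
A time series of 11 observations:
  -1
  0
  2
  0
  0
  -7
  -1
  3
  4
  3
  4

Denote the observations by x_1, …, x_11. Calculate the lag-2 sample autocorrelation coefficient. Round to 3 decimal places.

-0.034

Mean x̄ = (-1 + 0 + 2 + 0 + 0 − 7 − 1 + 3 + 4 + 3 + 4)/11 = 0.6364
Numerator Σ_{t=1}^{9}(x_t−x̄)(x_{t+2}−x̄) = -3.4463
Denominator Σ(x_t−x̄)² = 100.5455
r_2 = -3.4463 / 100.5455 = -0.034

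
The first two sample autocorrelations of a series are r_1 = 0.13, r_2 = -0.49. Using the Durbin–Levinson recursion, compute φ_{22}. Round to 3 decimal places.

-0.516

φ_{22} = (r_2 − r_1²) / (1 − r_1²)
r_1² = (0.13)² = 0.0169
Numerator = -0.49 − 0.0169 = -0.5069; denominator = 1 − 0.0169 = 0.9831
φ_{22} = -0.5069 / 0.9831 = -0.516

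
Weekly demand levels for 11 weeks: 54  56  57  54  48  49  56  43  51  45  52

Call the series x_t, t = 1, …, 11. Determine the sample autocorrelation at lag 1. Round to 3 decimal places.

Mean x̄ = (54 + 56 + 57 + 54 + 48 + 49 + 56 + 43 + 51 + 45 + 52)/11 = 51.3636
Numerator Σ_{t=1}^{10}(x_t−x̄)(x_{t+1}−x̄) = 3.8678
Denominator Σ(x_t−x̄)² = 216.5455
r_1 = 3.8678 / 216.5455 = 0.018

0.018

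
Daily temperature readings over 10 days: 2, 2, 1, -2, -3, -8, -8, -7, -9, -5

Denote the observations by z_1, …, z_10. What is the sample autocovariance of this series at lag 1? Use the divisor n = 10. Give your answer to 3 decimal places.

12.251

Mean z̄ = (2 + 2 + 1 − 2 − 3 − 8 − 8 − 7 − 9 − 5)/10 = -3.7000
Σ_{t=1}^{9}(z_t−z̄)(z_{t+1}−z̄) = 122.5100
γ_1 = 122.5100 / 10 = 12.251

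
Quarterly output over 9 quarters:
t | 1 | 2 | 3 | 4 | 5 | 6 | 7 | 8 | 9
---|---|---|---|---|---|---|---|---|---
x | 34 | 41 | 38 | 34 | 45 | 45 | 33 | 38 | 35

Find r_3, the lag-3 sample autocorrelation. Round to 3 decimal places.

0.202

Mean x̄ = (34 + 41 + 38 + 34 + 45 + 45 + 33 + 38 + 35)/9 = 38.1111
Numerator Σ_{t=1}^{6}(x_t−x̄)(x_{t+3}−x̄) = 34.8519
Denominator Σ(x_t−x̄)² = 172.8889
r_3 = 34.8519 / 172.8889 = 0.202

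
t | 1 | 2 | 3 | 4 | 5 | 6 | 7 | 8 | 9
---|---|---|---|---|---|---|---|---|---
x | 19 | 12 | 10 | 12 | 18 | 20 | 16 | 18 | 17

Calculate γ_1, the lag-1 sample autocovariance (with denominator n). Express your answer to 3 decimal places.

4.069

Mean x̄ = (19 + 12 + 10 + 12 + 18 + 20 + 16 + 18 + 17)/9 = 15.7778
Σ_{t=1}^{8}(x_t−x̄)(x_{t+1}−x̄) = 36.6173
γ_1 = 36.6173 / 9 = 4.069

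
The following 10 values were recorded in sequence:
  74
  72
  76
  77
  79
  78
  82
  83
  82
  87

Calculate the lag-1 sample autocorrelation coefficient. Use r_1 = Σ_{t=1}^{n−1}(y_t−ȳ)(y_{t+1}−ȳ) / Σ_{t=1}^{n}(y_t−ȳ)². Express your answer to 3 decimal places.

Mean ȳ = (74 + 72 + 76 + 77 + 79 + 78 + 82 + 83 + 82 + 87)/10 = 79.0000
Numerator Σ_{t=1}^{9}(y_t−ȳ)(y_{t+1}−ȳ) = 107.0000
Denominator Σ(y_t−ȳ)² = 186.0000
r_1 = 107.0000 / 186.0000 = 0.575

0.575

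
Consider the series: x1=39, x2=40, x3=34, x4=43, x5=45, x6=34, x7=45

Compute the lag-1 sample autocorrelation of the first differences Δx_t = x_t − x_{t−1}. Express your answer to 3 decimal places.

First differences Δx: 1, -6, 9, 2, -11, 11
Mean of differences = 1.0000
Numerator Σ(Δx_t−Δx̄)(Δx_{t+1}−Δx̄) = -180.0000
Denominator Σ(Δx_t−Δx̄)² = 358.0000
r_1(Δx) = -180.0000 / 358.0000 = -0.503

-0.503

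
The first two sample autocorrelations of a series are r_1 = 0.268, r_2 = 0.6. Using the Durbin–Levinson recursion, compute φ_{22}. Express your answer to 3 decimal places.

φ_{22} = (r_2 − r_1²) / (1 − r_1²)
r_1² = (0.268)² = 0.071824
Numerator = 0.6 − 0.0718 = 0.5282; denominator = 1 − 0.0718 = 0.9282
φ_{22} = 0.5282 / 0.9282 = 0.569

0.569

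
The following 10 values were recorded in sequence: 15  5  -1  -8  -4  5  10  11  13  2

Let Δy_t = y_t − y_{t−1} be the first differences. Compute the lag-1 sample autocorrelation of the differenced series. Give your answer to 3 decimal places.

0.361

First differences Δy: -10, -6, -7, 4, 9, 5, 1, 2, -11
Mean of differences = -1.4444
Numerator Σ(Δy_t−Δȳ)(Δy_{t+1}−Δȳ) = 149.4691
Denominator Σ(Δy_t−Δȳ)² = 414.2222
r_1(Δy) = 149.4691 / 414.2222 = 0.361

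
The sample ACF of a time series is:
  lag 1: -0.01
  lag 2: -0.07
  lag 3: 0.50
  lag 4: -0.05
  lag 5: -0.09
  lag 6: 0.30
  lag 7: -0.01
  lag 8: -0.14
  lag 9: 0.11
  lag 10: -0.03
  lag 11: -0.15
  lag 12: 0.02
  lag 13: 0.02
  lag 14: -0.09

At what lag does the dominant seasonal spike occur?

3

The largest autocorrelation is r_3 = 0.50, with a weaker echo at lag 6 (0.30); the remaining lags stay at or below 0.11.
The dominant spike at lag 3 indicates a seasonal period of 3.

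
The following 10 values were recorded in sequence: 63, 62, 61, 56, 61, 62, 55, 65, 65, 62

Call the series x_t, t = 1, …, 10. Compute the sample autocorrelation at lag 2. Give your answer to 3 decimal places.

Mean x̄ = (63 + 62 + 61 + 56 + 61 + 62 + 55 + 65 + 65 + 62)/10 = 61.2000
Numerator Σ_{t=1}^{8}(x_t−x̄)(x_{t+2}−x̄) = -24.8800
Denominator Σ(x_t−x̄)² = 99.6000
r_2 = -24.8800 / 99.6000 = -0.250

-0.250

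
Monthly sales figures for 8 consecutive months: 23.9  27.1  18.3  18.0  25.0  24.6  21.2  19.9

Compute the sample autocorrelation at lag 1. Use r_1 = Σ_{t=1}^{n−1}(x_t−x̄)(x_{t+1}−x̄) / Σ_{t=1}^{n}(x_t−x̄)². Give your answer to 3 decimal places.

0.005

Mean x̄ = (23.9 + 27.1 + 18.3 + 18.0 + 25.0 + 24.6 + 21.2 + 19.9)/8 = 22.2500
Σ(x_t−x̄)(x_{t+1}−x̄) = (8.0025) + (-19.1575) + (16.7875) + (-11.6875) + (6.4625) + (-2.4675) + (2.4675) = 0.4075
Denominator Σ(x_t−x̄)² = 79.6200
r_1 = 0.4075 / 79.6200 = 0.005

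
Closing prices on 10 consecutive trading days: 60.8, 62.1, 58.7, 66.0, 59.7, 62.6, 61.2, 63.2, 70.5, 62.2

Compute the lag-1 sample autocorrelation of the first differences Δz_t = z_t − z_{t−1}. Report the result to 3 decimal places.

-0.609

First differences Δz: 1.3, -3.4, 7.3, -6.3, 2.9, -1.4, 2.0, 7.3, -8.3
Mean of differences = 0.1556
Numerator Σ(Δz_t−Δz̄)(Δz_{t+1}−Δz̄) = -147.6809
Denominator Σ(Δz_t−Δz̄)² = 242.5622
r_1(Δz) = -147.6809 / 242.5622 = -0.609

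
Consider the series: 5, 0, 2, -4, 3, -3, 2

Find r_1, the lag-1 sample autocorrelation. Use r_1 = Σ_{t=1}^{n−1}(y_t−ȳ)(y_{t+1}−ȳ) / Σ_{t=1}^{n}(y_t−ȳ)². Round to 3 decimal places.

-0.537

Mean ȳ = (5 + 0 + 2 − 4 + 3 − 3 + 2)/7 = 0.7143
Deviations from mean: 4.2857, -0.7143, 1.2857, -4.7143, 2.2857, -3.7143, 1.2857
Σ(y_t−ȳ)(y_{t+1}−ȳ) = (-3.0612) + (-0.9184) + (-6.0612) + (-10.7755) + (-8.4898) + (-4.7755) = -34.0816
Denominator Σ(y_t−ȳ)² = 63.4286
r_1 = -34.0816 / 63.4286 = -0.537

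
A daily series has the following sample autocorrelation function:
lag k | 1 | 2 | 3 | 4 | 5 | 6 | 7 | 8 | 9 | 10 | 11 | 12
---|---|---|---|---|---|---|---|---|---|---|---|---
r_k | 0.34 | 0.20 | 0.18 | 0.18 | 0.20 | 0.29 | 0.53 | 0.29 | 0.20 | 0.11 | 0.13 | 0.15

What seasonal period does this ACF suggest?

7

The largest autocorrelation is r_7 = 0.53; the remaining lags stay at or below 0.34. The elevated value at lag 1 (0.34), dropping to 0.20 at lag 2, reflects decaying short-term dependence rather than seasonality.
The dominant spike at lag 7 indicates a seasonal period of 7.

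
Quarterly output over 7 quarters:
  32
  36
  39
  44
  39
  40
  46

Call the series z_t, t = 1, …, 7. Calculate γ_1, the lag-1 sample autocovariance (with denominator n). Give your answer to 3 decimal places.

3.790

Mean z̄ = (32 + 36 + 39 + 44 + 39 + 40 + 46)/7 = 39.4286
Σ_{t=1}^{6}(z_t−z̄)(z_{t+1}−z̄) = 26.5306
γ_1 = 26.5306 / 7 = 3.790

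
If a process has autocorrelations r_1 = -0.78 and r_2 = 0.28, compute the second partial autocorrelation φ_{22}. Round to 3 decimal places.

-0.839

φ_{22} = (r_2 − r_1²) / (1 − r_1²)
r_1² = (-0.78)² = 0.6084
Numerator = 0.28 − 0.6084 = -0.3284; denominator = 1 − 0.6084 = 0.3916
φ_{22} = -0.3284 / 0.3916 = -0.839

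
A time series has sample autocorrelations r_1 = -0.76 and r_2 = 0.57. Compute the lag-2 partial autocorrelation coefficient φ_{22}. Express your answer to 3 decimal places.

φ_{22} = (r_2 − r_1²) / (1 − r_1²)
r_1² = (-0.76)² = 0.5776
Numerator = 0.57 − 0.5776 = -0.0076; denominator = 1 − 0.5776 = 0.4224
φ_{22} = -0.0076 / 0.4224 = -0.018

-0.018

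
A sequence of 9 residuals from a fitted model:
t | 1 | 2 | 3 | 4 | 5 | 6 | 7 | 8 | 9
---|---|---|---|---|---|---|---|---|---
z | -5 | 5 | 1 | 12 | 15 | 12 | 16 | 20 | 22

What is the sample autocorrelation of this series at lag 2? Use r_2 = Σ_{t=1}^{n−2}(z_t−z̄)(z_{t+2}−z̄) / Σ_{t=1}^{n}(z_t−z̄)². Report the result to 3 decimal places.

Mean z̄ = (-5 + 5 + 1 + 12 + 15 + 12 + 16 + 20 + 22)/9 = 10.8889
Σ(z_t−z̄)(z_{t+2}−z̄) = (157.1235) + (-6.5432) + (-40.6543) + (1.2346) + (21.0123) + (10.1235) + (56.7901) = 199.0864
Denominator Σ(z_t−z̄)² = 636.8889
r_2 = 199.0864 / 636.8889 = 0.313

0.313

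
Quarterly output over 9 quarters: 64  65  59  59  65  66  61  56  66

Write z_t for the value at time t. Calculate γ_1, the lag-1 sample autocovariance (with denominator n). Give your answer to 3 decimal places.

-1.346

Mean z̄ = (64 + 65 + 59 + 59 + 65 + 66 + 61 + 56 + 66)/9 = 62.3333
Σ_{t=1}^{8}(z_t−z̄)(z_{t+1}−z̄) = -12.1111
γ_1 = -12.1111 / 9 = -1.346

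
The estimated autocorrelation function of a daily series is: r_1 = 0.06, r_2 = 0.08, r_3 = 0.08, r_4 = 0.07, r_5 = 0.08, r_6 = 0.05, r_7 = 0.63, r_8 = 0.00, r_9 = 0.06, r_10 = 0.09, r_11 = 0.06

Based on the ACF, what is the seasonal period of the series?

The largest autocorrelation is r_7 = 0.63; the remaining lags stay at or below 0.09.
The dominant spike at lag 7 indicates a seasonal period of 7.

7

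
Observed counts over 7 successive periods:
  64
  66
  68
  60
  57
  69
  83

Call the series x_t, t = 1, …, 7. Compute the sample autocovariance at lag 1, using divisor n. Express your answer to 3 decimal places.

10.376

Mean x̄ = (64 + 66 + 68 + 60 + 57 + 69 + 83)/7 = 66.7143
Deviations: -2.7143, -0.7143, 1.2857, -6.7143, -9.7143, 2.2857, 16.2857
Σ_{t=1}^{6}(x_t−x̄)(x_{t+1}−x̄) = 72.6327
γ_1 = 72.6327 / 7 = 10.376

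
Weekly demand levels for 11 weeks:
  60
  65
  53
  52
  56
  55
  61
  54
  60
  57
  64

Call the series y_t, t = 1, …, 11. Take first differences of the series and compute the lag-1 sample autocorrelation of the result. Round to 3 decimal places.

First differences Δy: 5, -12, -1, 4, -1, 6, -7, 6, -3, 7
Mean of differences = 0.4000
Numerator Σ(Δy_t−Δȳ)(Δy_{t+1}−Δȳ) = -181.9600
Denominator Σ(Δy_t−Δȳ)² = 364.4000
r_1(Δy) = -181.9600 / 364.4000 = -0.499

-0.499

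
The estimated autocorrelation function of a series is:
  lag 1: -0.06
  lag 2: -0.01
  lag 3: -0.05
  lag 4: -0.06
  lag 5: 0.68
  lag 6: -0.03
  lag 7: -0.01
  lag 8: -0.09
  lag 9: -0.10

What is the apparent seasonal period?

The largest autocorrelation is r_5 = 0.68; the remaining lags stay at or below -0.01.
The dominant spike at lag 5 indicates a seasonal period of 5.

5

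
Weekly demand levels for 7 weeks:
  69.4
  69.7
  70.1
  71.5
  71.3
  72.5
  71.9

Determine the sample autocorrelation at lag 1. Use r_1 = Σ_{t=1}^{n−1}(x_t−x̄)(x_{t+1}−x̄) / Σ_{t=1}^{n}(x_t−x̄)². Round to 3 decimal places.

0.565

Mean x̄ = (69.4 + 69.7 + 70.1 + 71.5 + 71.3 + 72.5 + 71.9)/7 = 70.9143
Deviations from mean: -1.5143, -1.2143, -0.8143, 0.5857, 0.3857, 1.5857, 0.9857
Numerator Σ_{t=1}^{6}(x_t−x̄)(x_{t+1}−x̄) = 4.7512
Denominator Σ(x_t−x̄)² = 8.4086
r_1 = 4.7512 / 8.4086 = 0.565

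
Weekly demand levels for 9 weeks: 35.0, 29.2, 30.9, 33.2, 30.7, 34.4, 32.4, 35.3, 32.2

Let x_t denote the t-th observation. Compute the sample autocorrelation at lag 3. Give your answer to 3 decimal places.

Mean x̄ = (35.0 + 29.2 + 30.9 + 33.2 + 30.7 + 34.4 + 32.4 + 35.3 + 32.2)/9 = 32.5889
Σ(x_t−x̄)(x_{t+3}−x̄) = (1.4735) + (6.4012) + (-3.0588) + (-0.1154) + (-5.1210) + (-0.7043) = -1.1248
Denominator Σ(x_t−x̄)² = 34.9089
r_3 = -1.1248 / 34.9089 = -0.032

-0.032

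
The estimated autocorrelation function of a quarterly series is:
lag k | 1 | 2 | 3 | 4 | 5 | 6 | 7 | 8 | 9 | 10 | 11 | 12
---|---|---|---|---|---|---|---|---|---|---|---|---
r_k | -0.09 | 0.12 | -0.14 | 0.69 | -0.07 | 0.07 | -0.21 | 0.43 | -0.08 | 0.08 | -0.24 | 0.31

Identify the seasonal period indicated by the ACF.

The largest autocorrelation is r_4 = 0.69, with weaker echoes at lags 8 (0.43) and 12 (0.31); the remaining lags stay at or below 0.12.
The dominant spike at lag 4 indicates a seasonal period of 4.

4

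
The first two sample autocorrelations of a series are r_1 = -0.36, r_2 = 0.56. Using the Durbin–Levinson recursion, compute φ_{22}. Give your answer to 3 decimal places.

φ_{22} = (r_2 − r_1²) / (1 − r_1²)
r_1² = (-0.36)² = 0.1296
Numerator = 0.56 − 0.1296 = 0.4304; denominator = 1 − 0.1296 = 0.8704
φ_{22} = 0.4304 / 0.8704 = 0.494

0.494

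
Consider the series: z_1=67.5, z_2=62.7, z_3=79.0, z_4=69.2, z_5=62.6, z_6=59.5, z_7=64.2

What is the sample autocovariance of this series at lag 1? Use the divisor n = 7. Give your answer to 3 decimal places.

Mean z̄ = (67.5 + 62.7 + 79.0 + 69.2 + 62.6 + 59.5 + 64.2)/7 = 66.3857
Σ_{t=1}^{6}(z_t−z̄)(z_{t+1}−z̄) = 15.3641
γ_1 = 15.3641 / 7 = 2.195

2.195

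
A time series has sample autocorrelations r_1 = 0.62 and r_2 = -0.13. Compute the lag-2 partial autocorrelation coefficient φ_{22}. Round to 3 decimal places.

φ_{22} = (r_2 − r_1²) / (1 − r_1²)
r_1² = (0.62)² = 0.3844
Numerator = -0.13 − 0.3844 = -0.5144; denominator = 1 − 0.3844 = 0.6156
φ_{22} = -0.5144 / 0.6156 = -0.836

-0.836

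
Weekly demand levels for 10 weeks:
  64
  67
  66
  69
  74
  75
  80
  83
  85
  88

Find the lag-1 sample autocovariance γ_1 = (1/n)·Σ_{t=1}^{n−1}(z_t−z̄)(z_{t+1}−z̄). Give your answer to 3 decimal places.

Mean z̄ = (64 + 67 + 66 + 69 + 74 + 75 + 80 + 83 + 85 + 88)/10 = 75.1000
Σ_{t=1}^{9}(z_t−z̄)(z_{t+1}−z̄) = 470.0900
γ_1 = 470.0900 / 10 = 47.009

47.009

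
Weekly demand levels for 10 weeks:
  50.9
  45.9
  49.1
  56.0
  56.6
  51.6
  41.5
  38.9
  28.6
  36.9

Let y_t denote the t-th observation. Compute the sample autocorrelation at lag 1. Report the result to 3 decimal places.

0.661

Mean ȳ = (50.9 + 45.9 + 49.1 + 56.0 + 56.6 + 51.6 + 41.5 + 38.9 + 28.6 + 36.9)/10 = 45.6000
Numerator Σ_{t=1}^{9}(y_t−ȳ)(y_{t+1}−ȳ) = 484.1100
Denominator Σ(y_t−ȳ)² = 731.9800
r_1 = 484.1100 / 731.9800 = 0.661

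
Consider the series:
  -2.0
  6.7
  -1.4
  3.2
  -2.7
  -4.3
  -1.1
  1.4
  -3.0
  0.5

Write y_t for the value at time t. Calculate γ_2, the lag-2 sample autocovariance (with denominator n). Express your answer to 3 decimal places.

Mean ȳ = (-2.0 + 6.7 − 1.4 + 3.2 − 2.7 − 4.3 − 1.1 + 1.4 − 3.0 + 0.5)/10 = -0.2700
Σ_{t=1}^{8}(y_t−ȳ)(y_{t+2}−ȳ) = 13.7412
γ_2 = 13.7412 / 10 = 1.374

1.374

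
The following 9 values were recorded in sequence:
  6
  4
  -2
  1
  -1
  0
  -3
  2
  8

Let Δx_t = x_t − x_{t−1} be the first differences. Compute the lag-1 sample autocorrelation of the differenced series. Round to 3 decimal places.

First differences Δx: -2, -6, 3, -2, 1, -3, 5, 6
Mean of differences = 0.2500
Numerator Σ(Δx_t−Δx̄)(Δx_{t+1}−Δx̄) = -1.5625
Denominator Σ(Δx_t−Δx̄)² = 123.5000
r_1(Δx) = -1.5625 / 123.5000 = -0.013

-0.013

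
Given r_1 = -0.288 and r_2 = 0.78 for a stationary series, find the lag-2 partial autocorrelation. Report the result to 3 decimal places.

0.760

φ_{22} = (r_2 − r_1²) / (1 − r_1²)
r_1² = (-0.288)² = 0.082944
Numerator = 0.78 − 0.0829 = 0.6971; denominator = 1 − 0.0829 = 0.9171
φ_{22} = 0.6971 / 0.9171 = 0.760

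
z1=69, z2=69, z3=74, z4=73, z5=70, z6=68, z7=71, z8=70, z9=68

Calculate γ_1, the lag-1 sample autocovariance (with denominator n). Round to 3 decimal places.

0.649

Mean z̄ = (69 + 69 + 74 + 73 + 70 + 68 + 71 + 70 + 68)/9 = 70.2222
Σ_{t=1}^{8}(z_t−z̄)(z_{t+1}−z̄) = 5.8395
γ_1 = 5.8395 / 9 = 0.649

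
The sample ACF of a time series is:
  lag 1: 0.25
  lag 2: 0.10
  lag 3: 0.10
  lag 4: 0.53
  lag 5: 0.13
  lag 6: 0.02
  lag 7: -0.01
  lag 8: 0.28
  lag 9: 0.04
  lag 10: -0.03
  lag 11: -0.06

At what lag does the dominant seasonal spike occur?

The largest autocorrelation is r_4 = 0.53, with a weaker echo at lag 8 (0.28); the remaining lags stay at or below 0.25. The elevated value at lag 1 (0.25), dropping to 0.10 at lag 2, reflects decaying short-term dependence rather than seasonality.
The dominant spike at lag 4 indicates a seasonal period of 4.

4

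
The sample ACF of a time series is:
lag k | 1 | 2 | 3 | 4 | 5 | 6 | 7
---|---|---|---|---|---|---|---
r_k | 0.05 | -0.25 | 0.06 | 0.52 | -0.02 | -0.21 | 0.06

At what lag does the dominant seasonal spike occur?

4

The largest autocorrelation is r_4 = 0.52; the remaining lags stay at or below 0.06.
The dominant spike at lag 4 indicates a seasonal period of 4.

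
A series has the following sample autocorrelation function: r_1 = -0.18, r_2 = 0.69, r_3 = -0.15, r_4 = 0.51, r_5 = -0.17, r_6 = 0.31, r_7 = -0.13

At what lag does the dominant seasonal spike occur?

2

The largest autocorrelation is r_2 = 0.69, with weaker echoes at lags 4 (0.51) and 6 (0.31); the remaining lags stay at or below -0.13.
The dominant spike at lag 2 indicates a seasonal period of 2.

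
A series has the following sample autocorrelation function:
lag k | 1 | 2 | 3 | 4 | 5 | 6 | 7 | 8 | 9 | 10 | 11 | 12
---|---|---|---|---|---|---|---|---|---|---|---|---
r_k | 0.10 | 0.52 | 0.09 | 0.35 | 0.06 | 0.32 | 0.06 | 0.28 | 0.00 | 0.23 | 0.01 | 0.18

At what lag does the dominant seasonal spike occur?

2

The largest autocorrelation is r_2 = 0.52, with weaker echoes at lags 4 (0.35), 6 (0.32), 8 (0.28), 10 (0.23) and 12 (0.18); the remaining lags stay at or below 0.10.
The dominant spike at lag 2 indicates a seasonal period of 2.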